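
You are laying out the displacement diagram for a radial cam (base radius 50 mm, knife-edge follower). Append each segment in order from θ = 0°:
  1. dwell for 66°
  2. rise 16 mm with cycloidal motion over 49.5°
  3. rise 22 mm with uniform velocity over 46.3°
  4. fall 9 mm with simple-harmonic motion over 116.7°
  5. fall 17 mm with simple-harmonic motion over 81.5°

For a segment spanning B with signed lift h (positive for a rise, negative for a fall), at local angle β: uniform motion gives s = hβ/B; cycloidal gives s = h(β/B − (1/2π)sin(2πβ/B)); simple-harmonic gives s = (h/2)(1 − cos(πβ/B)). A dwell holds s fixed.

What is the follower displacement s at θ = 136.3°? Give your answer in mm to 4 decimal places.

seg 1 [0°–66°] dwell: s stays 0.0000
seg 2 [66°–115.5°] cycloidal, h=16: full span → s += 16 → s = 16.0000
seg 3 [115.5°–161.8°] uniform, h=22: θ=136.3° here. β=20.8, B=46.3. 22·20.8/46.3 = 9.8834 → s = 25.8834

25.8834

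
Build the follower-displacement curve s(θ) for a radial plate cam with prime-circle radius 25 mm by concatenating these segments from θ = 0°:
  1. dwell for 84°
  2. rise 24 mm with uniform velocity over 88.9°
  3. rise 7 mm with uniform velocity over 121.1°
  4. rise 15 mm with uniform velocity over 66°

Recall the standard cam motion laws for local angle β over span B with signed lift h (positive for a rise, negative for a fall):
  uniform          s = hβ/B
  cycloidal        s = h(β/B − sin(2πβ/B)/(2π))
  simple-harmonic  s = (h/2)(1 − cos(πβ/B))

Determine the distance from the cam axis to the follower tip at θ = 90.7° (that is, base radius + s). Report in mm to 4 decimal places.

seg 1 [0°–84°] dwell: s stays 0.0000
seg 2 [84°–172.9°] uniform, h=24: θ=90.7° here. β=6.7, B=88.9. 24·6.7/88.9 = 1.8088 → s = 1.8088
radial distance = base radius + s = 25 + 1.8088 = 26.8088

26.8088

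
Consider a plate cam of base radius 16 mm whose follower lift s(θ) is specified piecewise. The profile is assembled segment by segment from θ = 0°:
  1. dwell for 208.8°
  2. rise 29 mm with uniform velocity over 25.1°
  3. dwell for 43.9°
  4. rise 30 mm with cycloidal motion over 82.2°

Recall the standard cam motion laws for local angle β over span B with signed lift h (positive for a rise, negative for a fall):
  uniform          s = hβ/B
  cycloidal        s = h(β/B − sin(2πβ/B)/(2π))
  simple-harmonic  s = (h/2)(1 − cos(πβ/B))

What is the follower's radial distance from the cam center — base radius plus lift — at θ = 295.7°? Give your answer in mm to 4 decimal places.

seg 1 [0°–208.8°] dwell: s stays 0.0000
seg 2 [208.8°–233.9°] uniform, h=29: full span → s += 29 → s = 29.0000
seg 3 [233.9°–277.8°] dwell: s stays 29.0000
seg 4 [277.8°–360°] cycloidal, h=30: θ=295.7° here. β=17.9, B=82.2. 30·(0.2178 − sin(2π·0.2178)/(2π)) = 1.8558 → s = 30.8558
radial distance = base radius + s = 16 + 30.8558 = 46.8558

46.8558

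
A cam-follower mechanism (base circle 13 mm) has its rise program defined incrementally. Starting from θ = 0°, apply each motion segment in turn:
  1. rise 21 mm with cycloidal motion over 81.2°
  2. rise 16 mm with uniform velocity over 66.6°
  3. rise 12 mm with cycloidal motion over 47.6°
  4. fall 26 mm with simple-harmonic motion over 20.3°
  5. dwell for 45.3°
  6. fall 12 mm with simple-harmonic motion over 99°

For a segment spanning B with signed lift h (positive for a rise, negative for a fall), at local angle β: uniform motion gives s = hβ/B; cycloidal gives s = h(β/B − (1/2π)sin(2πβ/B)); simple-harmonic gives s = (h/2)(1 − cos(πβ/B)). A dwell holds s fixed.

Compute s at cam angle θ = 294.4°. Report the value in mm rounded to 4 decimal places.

seg 1 [0°–81.2°] cycloidal, h=21: full span → s += 21 → s = 21.0000
seg 2 [81.2°–147.8°] uniform, h=16: full span → s += 16 → s = 37.0000
seg 3 [147.8°–195.4°] cycloidal, h=12: full span → s += 12 → s = 49.0000
seg 4 [195.4°–215.7°] simple-harmonic, h=-26: full span → s += -26 → s = 23.0000
seg 5 [215.7°–261°] dwell: s stays 23.0000
seg 6 [261°–360°] simple-harmonic, h=-12: θ=294.4° here. β=33.4, B=99. -12/2·(1 − cos(π·0.3374)) = -3.0662 → s = 19.9338

19.9338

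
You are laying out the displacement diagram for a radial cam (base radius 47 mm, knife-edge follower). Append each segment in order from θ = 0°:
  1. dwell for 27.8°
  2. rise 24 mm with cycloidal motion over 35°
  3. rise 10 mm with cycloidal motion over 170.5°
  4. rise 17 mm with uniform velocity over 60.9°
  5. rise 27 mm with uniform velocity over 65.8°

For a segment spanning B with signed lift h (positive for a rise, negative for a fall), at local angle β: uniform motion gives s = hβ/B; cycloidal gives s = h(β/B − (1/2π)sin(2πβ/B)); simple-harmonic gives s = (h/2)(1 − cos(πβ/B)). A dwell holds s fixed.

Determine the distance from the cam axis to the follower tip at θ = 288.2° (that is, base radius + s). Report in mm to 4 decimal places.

seg 1 [0°–27.8°] dwell: s stays 0.0000
seg 2 [27.8°–62.8°] cycloidal, h=24: full span → s += 24 → s = 24.0000
seg 3 [62.8°–233.3°] cycloidal, h=10: full span → s += 10 → s = 34.0000
seg 4 [233.3°–294.2°] uniform, h=17: θ=288.2° here. β=54.9, B=60.9. 17·54.9/60.9 = 15.3251 → s = 49.3251
radial distance = base radius + s = 47 + 49.3251 = 96.3251

96.3251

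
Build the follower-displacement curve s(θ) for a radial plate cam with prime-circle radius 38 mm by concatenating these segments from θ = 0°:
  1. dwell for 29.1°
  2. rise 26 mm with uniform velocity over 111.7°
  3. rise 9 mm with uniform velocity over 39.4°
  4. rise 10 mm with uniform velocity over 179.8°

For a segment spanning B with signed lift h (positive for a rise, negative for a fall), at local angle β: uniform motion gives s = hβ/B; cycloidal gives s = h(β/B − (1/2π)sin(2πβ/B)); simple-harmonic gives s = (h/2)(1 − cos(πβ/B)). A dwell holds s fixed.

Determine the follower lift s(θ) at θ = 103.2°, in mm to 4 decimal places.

seg 1 [0°–29.1°] dwell: s stays 0.0000
seg 2 [29.1°–140.8°] uniform, h=26: θ=103.2° here. β=74.1, B=111.7. 26·74.1/111.7 = 17.2480 → s = 17.2480

17.2480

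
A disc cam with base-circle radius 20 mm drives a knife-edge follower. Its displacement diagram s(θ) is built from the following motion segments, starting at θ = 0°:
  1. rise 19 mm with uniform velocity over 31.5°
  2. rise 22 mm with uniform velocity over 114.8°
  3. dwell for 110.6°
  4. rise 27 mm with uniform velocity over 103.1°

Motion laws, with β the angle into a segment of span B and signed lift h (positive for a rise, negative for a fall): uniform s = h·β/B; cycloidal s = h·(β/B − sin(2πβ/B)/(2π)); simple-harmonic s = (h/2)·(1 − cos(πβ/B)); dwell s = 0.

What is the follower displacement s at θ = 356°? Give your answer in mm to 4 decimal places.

seg 1 [0°–31.5°] uniform, h=19: full span → s += 19 → s = 19.0000
seg 2 [31.5°–146.3°] uniform, h=22: full span → s += 22 → s = 41.0000
seg 3 [146.3°–256.9°] dwell: s stays 41.0000
seg 4 [256.9°–360°] uniform, h=27: θ=356° here. β=99.1, B=103.1. 27·99.1/103.1 = 25.9525 → s = 66.9525

66.9525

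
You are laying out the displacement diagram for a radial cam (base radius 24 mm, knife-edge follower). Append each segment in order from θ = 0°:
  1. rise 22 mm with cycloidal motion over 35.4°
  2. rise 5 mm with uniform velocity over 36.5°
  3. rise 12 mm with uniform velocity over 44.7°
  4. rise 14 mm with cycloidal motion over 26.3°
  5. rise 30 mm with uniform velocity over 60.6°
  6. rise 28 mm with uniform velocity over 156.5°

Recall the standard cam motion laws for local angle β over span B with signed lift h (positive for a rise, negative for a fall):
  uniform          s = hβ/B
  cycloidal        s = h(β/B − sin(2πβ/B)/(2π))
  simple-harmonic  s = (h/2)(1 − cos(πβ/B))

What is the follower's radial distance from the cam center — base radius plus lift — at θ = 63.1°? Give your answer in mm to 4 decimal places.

seg 1 [0°–35.4°] cycloidal, h=22: full span → s += 22 → s = 22.0000
seg 2 [35.4°–71.9°] uniform, h=5: θ=63.1° here. β=27.7, B=36.5. 5·27.7/36.5 = 3.7945 → s = 25.7945
radial distance = base radius + s = 24 + 25.7945 = 49.7945

49.7945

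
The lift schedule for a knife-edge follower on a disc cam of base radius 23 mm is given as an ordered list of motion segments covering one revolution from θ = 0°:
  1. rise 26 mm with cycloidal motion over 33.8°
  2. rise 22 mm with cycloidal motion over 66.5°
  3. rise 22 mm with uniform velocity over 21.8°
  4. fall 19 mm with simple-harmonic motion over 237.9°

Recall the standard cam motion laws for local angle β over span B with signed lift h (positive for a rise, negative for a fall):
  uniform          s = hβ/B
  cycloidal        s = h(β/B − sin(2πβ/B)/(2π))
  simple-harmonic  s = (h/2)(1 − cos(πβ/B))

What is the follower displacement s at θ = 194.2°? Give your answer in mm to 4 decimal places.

seg 1 [0°–33.8°] cycloidal, h=26: full span → s += 26 → s = 26.0000
seg 2 [33.8°–100.3°] cycloidal, h=22: full span → s += 22 → s = 48.0000
seg 3 [100.3°–122.1°] uniform, h=22: full span → s += 22 → s = 70.0000
seg 4 [122.1°–360°] simple-harmonic, h=-19: θ=194.2° here. β=72.1, B=237.9. -19/2·(1 − cos(π·0.3031)) = -3.9904 → s = 66.0096

66.0096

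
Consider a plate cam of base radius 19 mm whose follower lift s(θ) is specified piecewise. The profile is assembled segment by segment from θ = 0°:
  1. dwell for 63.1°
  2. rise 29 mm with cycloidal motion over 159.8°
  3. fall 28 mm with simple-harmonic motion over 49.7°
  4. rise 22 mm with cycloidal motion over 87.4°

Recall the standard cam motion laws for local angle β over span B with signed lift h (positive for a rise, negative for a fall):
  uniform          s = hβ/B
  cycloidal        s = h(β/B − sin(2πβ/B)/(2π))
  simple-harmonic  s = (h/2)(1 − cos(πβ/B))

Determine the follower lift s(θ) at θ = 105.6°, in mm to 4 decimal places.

seg 1 [0°–63.1°] dwell: s stays 0.0000
seg 2 [63.1°–222.9°] cycloidal, h=29: θ=105.6° here. β=42.5, B=159.8. 29·(0.2660 − sin(2π·0.2660)/(2π)) = 3.1205 → s = 3.1205

3.1205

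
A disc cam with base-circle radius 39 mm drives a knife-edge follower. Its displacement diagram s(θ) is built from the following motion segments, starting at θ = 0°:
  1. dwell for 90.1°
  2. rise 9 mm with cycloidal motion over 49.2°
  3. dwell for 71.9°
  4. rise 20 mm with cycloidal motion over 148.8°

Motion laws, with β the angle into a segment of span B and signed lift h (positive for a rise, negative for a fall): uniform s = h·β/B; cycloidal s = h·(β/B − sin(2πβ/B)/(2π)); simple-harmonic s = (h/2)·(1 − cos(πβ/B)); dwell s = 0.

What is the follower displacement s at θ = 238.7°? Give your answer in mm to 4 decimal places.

seg 1 [0°–90.1°] dwell: s stays 0.0000
seg 2 [90.1°–139.3°] cycloidal, h=9: full span → s += 9 → s = 9.0000
seg 3 [139.3°–211.2°] dwell: s stays 9.0000
seg 4 [211.2°–360°] cycloidal, h=20: θ=238.7° here. β=27.5, B=148.8. 20·(0.1848 − sin(2π·0.1848)/(2π)) = 0.7764 → s = 9.7764

9.7764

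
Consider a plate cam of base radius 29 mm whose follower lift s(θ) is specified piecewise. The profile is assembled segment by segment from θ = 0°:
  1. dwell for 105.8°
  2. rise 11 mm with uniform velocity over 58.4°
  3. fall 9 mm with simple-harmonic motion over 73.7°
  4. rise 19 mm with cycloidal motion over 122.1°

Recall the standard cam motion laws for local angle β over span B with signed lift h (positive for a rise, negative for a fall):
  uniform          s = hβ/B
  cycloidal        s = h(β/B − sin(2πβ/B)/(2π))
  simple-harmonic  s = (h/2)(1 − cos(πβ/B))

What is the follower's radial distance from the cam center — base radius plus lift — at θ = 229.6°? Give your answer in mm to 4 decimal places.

seg 1 [0°–105.8°] dwell: s stays 0.0000
seg 2 [105.8°–164.2°] uniform, h=11: full span → s += 11 → s = 11.0000
seg 3 [164.2°–237.9°] simple-harmonic, h=-9: θ=229.6° here. β=65.4, B=73.7. -9/2·(1 − cos(π·0.8874)) = -8.7213 → s = 2.2787
radial distance = base radius + s = 29 + 2.2787 = 31.2787

31.2787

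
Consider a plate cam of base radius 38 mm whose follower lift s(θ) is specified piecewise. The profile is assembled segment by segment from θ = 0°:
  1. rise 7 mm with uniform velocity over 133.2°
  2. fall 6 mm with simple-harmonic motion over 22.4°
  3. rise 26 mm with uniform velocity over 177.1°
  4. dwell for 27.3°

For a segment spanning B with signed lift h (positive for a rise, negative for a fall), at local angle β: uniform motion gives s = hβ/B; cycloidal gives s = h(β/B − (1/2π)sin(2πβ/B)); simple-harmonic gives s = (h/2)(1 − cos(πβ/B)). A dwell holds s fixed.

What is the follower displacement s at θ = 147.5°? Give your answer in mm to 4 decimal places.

seg 1 [0°–133.2°] uniform, h=7: full span → s += 7 → s = 7.0000
seg 2 [133.2°–155.6°] simple-harmonic, h=-6: θ=147.5° here. β=14.3, B=22.4. -6/2·(1 − cos(π·0.6384)) = -4.2636 → s = 2.7364

2.7364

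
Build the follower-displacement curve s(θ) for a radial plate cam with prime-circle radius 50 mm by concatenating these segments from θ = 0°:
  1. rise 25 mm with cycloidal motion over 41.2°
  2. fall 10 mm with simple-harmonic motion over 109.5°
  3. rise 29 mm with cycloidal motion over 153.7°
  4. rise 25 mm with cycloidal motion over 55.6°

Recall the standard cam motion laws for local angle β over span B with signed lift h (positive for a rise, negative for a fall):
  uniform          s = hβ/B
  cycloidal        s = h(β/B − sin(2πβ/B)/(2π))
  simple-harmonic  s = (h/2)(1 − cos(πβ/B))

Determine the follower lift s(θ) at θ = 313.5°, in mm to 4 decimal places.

seg 1 [0°–41.2°] cycloidal, h=25: full span → s += 25 → s = 25.0000
seg 2 [41.2°–150.7°] simple-harmonic, h=-10: full span → s += -10 → s = 15.0000
seg 3 [150.7°–304.4°] cycloidal, h=29: full span → s += 29 → s = 44.0000
seg 4 [304.4°–360°] cycloidal, h=25: θ=313.5° here. β=9.1, B=55.6. 25·(0.1637 − sin(2π·0.1637)/(2π)) = 0.6840 → s = 44.6840

44.6840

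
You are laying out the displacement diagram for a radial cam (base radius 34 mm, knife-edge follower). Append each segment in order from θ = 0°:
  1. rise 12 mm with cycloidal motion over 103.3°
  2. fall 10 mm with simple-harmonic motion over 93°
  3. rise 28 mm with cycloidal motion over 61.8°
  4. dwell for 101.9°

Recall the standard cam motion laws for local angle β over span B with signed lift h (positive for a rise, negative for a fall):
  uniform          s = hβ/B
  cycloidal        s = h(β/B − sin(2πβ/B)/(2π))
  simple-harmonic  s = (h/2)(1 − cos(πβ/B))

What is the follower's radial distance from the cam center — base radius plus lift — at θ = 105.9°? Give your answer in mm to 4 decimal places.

seg 1 [0°–103.3°] cycloidal, h=12: full span → s += 12 → s = 12.0000
seg 2 [103.3°–196.3°] simple-harmonic, h=-10: θ=105.9° here. β=2.6, B=93. -10/2·(1 − cos(π·0.0280)) = -0.0193 → s = 11.9807
radial distance = base radius + s = 34 + 11.9807 = 45.9807

45.9807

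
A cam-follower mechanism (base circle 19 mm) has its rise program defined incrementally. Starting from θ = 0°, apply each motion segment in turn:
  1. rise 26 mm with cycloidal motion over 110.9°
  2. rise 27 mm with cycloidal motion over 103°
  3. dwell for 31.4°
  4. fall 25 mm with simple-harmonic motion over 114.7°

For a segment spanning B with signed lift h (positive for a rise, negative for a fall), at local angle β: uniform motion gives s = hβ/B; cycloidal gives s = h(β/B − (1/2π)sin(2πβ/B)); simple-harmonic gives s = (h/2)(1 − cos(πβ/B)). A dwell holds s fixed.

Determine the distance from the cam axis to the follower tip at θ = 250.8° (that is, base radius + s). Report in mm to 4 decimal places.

seg 1 [0°–110.9°] cycloidal, h=26: full span → s += 26 → s = 26.0000
seg 2 [110.9°–213.9°] cycloidal, h=27: full span → s += 27 → s = 53.0000
seg 3 [213.9°–245.3°] dwell: s stays 53.0000
seg 4 [245.3°–360°] simple-harmonic, h=-25: θ=250.8° here. β=5.5, B=114.7. -25/2·(1 − cos(π·0.0480)) = -0.1416 → s = 52.8584
radial distance = base radius + s = 19 + 52.8584 = 71.8584

71.8584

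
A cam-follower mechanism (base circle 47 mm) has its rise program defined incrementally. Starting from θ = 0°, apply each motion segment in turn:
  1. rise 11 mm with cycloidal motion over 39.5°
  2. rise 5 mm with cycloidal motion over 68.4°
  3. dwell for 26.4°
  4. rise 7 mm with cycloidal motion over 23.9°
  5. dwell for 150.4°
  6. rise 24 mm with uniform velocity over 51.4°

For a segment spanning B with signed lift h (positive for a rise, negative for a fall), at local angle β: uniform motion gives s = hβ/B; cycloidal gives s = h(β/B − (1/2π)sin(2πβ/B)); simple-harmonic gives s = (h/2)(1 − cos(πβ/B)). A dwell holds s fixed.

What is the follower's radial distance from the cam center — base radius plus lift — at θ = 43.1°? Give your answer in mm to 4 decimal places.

seg 1 [0°–39.5°] cycloidal, h=11: full span → s += 11 → s = 11.0000
seg 2 [39.5°–107.9°] cycloidal, h=5: θ=43.1° here. β=3.6, B=68.4. 5·(0.0526 − sin(2π·0.0526)/(2π)) = 0.0048 → s = 11.0048
radial distance = base radius + s = 47 + 11.0048 = 58.0048

58.0048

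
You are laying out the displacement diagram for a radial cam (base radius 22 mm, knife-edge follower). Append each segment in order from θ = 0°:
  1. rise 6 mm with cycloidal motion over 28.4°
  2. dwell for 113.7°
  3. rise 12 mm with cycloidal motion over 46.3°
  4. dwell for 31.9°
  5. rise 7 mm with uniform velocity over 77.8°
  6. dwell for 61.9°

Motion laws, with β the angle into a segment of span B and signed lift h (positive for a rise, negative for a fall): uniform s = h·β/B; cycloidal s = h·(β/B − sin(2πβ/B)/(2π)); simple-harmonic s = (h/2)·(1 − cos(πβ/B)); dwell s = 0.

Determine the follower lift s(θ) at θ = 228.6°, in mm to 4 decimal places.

seg 1 [0°–28.4°] cycloidal, h=6: full span → s += 6 → s = 6.0000
seg 2 [28.4°–142.1°] dwell: s stays 6.0000
seg 3 [142.1°–188.4°] cycloidal, h=12: full span → s += 12 → s = 18.0000
seg 4 [188.4°–220.3°] dwell: s stays 18.0000
seg 5 [220.3°–298.1°] uniform, h=7: θ=228.6° here. β=8.3, B=77.8. 7·8.3/77.8 = 0.7468 → s = 18.7468

18.7468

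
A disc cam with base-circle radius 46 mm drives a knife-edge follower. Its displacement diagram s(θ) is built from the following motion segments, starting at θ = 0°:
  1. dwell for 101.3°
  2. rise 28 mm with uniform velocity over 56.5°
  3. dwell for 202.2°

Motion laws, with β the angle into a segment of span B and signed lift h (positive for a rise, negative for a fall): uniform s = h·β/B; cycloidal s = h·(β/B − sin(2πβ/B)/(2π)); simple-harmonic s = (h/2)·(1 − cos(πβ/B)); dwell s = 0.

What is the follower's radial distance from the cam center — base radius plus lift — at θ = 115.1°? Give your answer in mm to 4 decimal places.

seg 1 [0°–101.3°] dwell: s stays 0.0000
seg 2 [101.3°–157.8°] uniform, h=28: θ=115.1° here. β=13.8, B=56.5. 28·13.8/56.5 = 6.8389 → s = 6.8389
radial distance = base radius + s = 46 + 6.8389 = 52.8389

52.8389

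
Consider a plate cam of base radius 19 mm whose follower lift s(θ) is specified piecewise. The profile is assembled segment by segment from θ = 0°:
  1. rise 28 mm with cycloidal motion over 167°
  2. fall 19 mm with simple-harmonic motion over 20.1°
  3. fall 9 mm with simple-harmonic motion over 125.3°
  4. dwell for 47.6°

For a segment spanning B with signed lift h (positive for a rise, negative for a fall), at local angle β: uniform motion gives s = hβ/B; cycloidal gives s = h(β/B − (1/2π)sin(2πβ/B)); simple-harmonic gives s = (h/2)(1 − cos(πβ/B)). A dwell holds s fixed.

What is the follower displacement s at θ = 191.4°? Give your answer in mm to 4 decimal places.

seg 1 [0°–167°] cycloidal, h=28: full span → s += 28 → s = 28.0000
seg 2 [167°–187.1°] simple-harmonic, h=-19: full span → s += -19 → s = 9.0000
seg 3 [187.1°–312.4°] simple-harmonic, h=-9: θ=191.4° here. β=4.3, B=125.3. -9/2·(1 − cos(π·0.0343)) = -0.0261 → s = 8.9739

8.9739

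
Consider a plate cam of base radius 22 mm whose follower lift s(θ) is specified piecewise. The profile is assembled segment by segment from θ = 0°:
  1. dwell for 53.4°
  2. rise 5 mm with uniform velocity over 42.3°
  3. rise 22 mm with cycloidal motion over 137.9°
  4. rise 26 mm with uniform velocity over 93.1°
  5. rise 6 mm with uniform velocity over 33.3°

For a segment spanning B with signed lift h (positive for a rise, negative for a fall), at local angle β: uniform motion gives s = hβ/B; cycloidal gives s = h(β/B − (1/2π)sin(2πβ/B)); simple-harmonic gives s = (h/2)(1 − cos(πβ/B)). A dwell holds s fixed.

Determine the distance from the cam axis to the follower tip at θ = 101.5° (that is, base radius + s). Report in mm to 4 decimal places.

seg 1 [0°–53.4°] dwell: s stays 0.0000
seg 2 [53.4°–95.7°] uniform, h=5: full span → s += 5 → s = 5.0000
seg 3 [95.7°–233.6°] cycloidal, h=22: θ=101.5° here. β=5.8, B=137.9. 22·(0.0421 − sin(2π·0.0421)/(2π)) = 0.0107 → s = 5.0107
radial distance = base radius + s = 22 + 5.0107 = 27.0107

27.0107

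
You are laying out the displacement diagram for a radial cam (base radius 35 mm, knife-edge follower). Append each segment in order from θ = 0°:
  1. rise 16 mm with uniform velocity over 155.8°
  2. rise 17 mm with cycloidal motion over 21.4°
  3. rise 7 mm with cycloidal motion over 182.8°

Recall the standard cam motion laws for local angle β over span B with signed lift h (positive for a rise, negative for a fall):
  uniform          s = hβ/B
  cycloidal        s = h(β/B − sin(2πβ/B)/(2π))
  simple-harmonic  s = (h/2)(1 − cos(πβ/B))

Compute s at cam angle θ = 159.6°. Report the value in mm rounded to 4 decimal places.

seg 1 [0°–155.8°] uniform, h=16: full span → s += 16 → s = 16.0000
seg 2 [155.8°–177.2°] cycloidal, h=17: θ=159.6° here. β=3.8, B=21.4. 17·(0.1776 − sin(2π·0.1776)/(2π)) = 0.5884 → s = 16.5884

16.5884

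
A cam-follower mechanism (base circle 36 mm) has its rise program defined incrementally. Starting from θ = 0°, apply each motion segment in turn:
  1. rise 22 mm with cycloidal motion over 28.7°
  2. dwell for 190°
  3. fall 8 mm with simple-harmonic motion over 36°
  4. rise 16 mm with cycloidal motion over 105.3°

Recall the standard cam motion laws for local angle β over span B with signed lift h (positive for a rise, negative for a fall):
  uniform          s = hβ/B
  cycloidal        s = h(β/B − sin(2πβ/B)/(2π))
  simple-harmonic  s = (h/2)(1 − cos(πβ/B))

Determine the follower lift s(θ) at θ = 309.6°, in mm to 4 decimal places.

seg 1 [0°–28.7°] cycloidal, h=22: full span → s += 22 → s = 22.0000
seg 2 [28.7°–218.7°] dwell: s stays 22.0000
seg 3 [218.7°–254.7°] simple-harmonic, h=-8: full span → s += -8 → s = 14.0000
seg 4 [254.7°–360°] cycloidal, h=16: θ=309.6° here. β=54.9, B=105.3. 16·(0.5214 − sin(2π·0.5214)/(2π)) = 8.6827 → s = 22.6827

22.6827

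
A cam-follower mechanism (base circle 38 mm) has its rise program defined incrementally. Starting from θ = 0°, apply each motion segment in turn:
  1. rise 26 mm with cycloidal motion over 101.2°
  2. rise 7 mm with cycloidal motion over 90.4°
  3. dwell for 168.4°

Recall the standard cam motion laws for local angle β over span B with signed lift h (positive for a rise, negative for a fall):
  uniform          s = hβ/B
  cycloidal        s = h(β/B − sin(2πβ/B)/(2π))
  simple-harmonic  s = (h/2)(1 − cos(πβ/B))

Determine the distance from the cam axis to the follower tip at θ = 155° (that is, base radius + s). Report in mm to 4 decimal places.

seg 1 [0°–101.2°] cycloidal, h=26: full span → s += 26 → s = 26.0000
seg 2 [101.2°–191.6°] cycloidal, h=7: θ=155° here. β=53.8, B=90.4. 7·(0.5951 − sin(2π·0.5951)/(2π)) = 4.7929 → s = 30.7929
radial distance = base radius + s = 38 + 30.7929 = 68.7929

68.7929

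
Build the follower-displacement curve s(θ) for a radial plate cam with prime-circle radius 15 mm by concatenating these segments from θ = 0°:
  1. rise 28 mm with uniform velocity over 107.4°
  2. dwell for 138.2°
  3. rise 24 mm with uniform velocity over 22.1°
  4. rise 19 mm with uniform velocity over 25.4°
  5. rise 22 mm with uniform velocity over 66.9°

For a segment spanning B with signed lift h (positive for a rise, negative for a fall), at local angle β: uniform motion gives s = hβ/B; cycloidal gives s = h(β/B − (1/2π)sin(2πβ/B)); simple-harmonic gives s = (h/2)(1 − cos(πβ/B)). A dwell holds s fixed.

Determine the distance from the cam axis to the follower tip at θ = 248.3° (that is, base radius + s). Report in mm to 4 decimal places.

seg 1 [0°–107.4°] uniform, h=28: full span → s += 28 → s = 28.0000
seg 2 [107.4°–245.6°] dwell: s stays 28.0000
seg 3 [245.6°–267.7°] uniform, h=24: θ=248.3° here. β=2.7, B=22.1. 24·2.7/22.1 = 2.9321 → s = 30.9321
radial distance = base radius + s = 15 + 30.9321 = 45.9321

45.9321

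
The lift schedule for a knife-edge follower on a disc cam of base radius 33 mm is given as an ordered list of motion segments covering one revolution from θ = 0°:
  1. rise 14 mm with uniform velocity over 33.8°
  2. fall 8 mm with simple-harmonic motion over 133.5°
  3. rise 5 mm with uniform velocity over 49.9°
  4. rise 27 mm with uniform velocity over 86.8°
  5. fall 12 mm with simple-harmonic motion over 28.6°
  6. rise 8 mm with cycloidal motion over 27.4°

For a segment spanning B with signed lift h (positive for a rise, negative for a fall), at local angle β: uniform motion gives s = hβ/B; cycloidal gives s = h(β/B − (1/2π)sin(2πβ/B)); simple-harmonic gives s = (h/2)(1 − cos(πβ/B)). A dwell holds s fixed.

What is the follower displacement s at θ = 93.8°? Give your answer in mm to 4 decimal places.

seg 1 [0°–33.8°] uniform, h=14: full span → s += 14 → s = 14.0000
seg 2 [33.8°–167.3°] simple-harmonic, h=-8: θ=93.8° here. β=60, B=133.5. -8/2·(1 − cos(π·0.4494)) = -3.3673 → s = 10.6327

10.6327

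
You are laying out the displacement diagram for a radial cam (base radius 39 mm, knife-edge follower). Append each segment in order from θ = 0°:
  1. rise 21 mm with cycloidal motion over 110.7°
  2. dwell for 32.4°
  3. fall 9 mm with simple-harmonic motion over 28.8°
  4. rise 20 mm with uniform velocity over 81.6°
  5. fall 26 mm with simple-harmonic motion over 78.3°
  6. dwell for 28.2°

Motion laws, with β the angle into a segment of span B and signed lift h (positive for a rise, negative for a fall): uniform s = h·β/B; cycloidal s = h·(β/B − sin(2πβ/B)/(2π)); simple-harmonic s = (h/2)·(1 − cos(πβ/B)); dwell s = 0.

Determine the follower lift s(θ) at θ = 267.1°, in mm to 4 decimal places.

seg 1 [0°–110.7°] cycloidal, h=21: full span → s += 21 → s = 21.0000
seg 2 [110.7°–143.1°] dwell: s stays 21.0000
seg 3 [143.1°–171.9°] simple-harmonic, h=-9: full span → s += -9 → s = 12.0000
seg 4 [171.9°–253.5°] uniform, h=20: full span → s += 20 → s = 32.0000
seg 5 [253.5°–331.8°] simple-harmonic, h=-26: θ=267.1° here. β=13.6, B=78.3. -26/2·(1 − cos(π·0.1737)) = -1.8878 → s = 30.1122

30.1122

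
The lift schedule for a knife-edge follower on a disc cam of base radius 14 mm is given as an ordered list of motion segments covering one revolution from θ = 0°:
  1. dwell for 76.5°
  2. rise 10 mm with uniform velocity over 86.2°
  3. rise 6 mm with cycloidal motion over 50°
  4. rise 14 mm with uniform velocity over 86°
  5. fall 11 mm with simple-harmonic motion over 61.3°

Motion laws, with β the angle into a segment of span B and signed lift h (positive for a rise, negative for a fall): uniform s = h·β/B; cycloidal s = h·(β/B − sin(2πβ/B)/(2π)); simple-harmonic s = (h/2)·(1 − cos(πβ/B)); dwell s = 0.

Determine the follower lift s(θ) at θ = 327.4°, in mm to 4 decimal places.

seg 1 [0°–76.5°] dwell: s stays 0.0000
seg 2 [76.5°–162.7°] uniform, h=10: full span → s += 10 → s = 10.0000
seg 3 [162.7°–212.7°] cycloidal, h=6: full span → s += 6 → s = 16.0000
seg 4 [212.7°–298.7°] uniform, h=14: full span → s += 14 → s = 30.0000
seg 5 [298.7°–360°] simple-harmonic, h=-11: θ=327.4° here. β=28.7, B=61.3. -11/2·(1 − cos(π·0.4682)) = -4.9513 → s = 25.0487

25.0487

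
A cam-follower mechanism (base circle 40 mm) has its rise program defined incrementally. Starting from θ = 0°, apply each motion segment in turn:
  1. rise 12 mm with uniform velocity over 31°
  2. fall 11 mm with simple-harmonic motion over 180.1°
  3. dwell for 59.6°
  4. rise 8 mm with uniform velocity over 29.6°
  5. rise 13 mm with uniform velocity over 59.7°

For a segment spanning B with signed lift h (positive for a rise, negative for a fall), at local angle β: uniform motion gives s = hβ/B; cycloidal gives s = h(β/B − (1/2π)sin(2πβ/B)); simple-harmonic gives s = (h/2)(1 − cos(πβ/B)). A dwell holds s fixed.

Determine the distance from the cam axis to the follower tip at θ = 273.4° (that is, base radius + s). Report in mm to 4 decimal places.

seg 1 [0°–31°] uniform, h=12: full span → s += 12 → s = 12.0000
seg 2 [31°–211.1°] simple-harmonic, h=-11: full span → s += -11 → s = 1.0000
seg 3 [211.1°–270.7°] dwell: s stays 1.0000
seg 4 [270.7°–300.3°] uniform, h=8: θ=273.4° here. β=2.7, B=29.6. 8·2.7/29.6 = 0.7297 → s = 1.7297
radial distance = base radius + s = 40 + 1.7297 = 41.7297

41.7297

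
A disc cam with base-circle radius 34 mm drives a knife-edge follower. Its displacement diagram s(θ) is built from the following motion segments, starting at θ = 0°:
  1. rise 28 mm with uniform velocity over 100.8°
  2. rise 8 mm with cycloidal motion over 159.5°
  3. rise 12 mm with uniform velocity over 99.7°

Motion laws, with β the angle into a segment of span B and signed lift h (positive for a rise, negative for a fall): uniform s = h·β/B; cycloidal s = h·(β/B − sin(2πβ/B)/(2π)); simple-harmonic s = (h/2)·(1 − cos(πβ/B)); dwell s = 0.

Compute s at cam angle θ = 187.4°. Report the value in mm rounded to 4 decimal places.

seg 1 [0°–100.8°] uniform, h=28: full span → s += 28 → s = 28.0000
seg 2 [100.8°–260.3°] cycloidal, h=8: θ=187.4° here. β=86.6, B=159.5. 8·(0.5429 − sin(2π·0.5429)/(2π)) = 4.6830 → s = 32.6830

32.6830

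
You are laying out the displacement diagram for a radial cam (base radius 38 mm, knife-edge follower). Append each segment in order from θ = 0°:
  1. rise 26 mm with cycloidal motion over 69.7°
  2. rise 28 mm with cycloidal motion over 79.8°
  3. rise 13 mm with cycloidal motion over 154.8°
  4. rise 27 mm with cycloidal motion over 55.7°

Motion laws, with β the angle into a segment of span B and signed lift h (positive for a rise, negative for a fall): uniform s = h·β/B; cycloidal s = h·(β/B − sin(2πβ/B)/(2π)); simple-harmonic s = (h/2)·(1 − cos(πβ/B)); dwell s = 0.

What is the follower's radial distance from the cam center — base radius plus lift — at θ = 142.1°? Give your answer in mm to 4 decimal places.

seg 1 [0°–69.7°] cycloidal, h=26: full span → s += 26 → s = 26.0000
seg 2 [69.7°–149.5°] cycloidal, h=28: θ=142.1° here. β=72.4, B=79.8. 28·(0.9073 − sin(2π·0.9073)/(2π)) = 27.8556 → s = 53.8556
radial distance = base radius + s = 38 + 53.8556 = 91.8556

91.8556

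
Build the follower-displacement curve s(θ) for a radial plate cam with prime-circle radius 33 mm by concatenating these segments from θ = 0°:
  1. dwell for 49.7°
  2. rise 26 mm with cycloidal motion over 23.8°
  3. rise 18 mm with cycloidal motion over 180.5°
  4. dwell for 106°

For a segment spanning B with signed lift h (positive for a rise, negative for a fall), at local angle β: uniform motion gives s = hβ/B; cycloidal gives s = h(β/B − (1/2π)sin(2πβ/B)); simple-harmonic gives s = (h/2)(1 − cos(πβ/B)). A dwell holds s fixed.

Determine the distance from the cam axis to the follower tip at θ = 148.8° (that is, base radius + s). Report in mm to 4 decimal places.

seg 1 [0°–49.7°] dwell: s stays 0.0000
seg 2 [49.7°–73.5°] cycloidal, h=26: full span → s += 26 → s = 26.0000
seg 3 [73.5°–254°] cycloidal, h=18: θ=148.8° here. β=75.3, B=180.5. 18·(0.4172 − sin(2π·0.4172)/(2π)) = 6.0847 → s = 32.0847
radial distance = base radius + s = 33 + 32.0847 = 65.0847

65.0847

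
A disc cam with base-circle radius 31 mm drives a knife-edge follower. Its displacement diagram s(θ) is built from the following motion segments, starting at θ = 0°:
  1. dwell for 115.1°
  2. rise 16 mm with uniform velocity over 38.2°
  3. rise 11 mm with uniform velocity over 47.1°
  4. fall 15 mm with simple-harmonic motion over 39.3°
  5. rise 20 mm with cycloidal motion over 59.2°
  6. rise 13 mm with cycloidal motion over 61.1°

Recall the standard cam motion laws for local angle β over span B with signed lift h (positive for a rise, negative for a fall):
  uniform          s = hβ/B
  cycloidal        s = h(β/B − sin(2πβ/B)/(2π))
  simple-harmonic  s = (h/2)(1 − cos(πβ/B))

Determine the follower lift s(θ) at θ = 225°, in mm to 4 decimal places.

seg 1 [0°–115.1°] dwell: s stays 0.0000
seg 2 [115.1°–153.3°] uniform, h=16: full span → s += 16 → s = 16.0000
seg 3 [153.3°–200.4°] uniform, h=11: full span → s += 11 → s = 27.0000
seg 4 [200.4°–239.7°] simple-harmonic, h=-15: θ=225° here. β=24.6, B=39.3. -15/2·(1 − cos(π·0.6260)) = -10.3909 → s = 16.6091

16.6091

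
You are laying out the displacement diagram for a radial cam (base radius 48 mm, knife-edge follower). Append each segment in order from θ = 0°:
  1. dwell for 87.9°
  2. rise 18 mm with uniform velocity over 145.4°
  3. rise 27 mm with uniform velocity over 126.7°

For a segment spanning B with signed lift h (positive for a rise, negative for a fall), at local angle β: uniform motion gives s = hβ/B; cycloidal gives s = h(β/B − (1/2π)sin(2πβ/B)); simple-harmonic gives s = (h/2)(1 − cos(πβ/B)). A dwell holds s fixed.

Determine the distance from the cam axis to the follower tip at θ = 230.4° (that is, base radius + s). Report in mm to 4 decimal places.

seg 1 [0°–87.9°] dwell: s stays 0.0000
seg 2 [87.9°–233.3°] uniform, h=18: θ=230.4° here. β=142.5, B=145.4. 18·142.5/145.4 = 17.6410 → s = 17.6410
radial distance = base radius + s = 48 + 17.6410 = 65.6410

65.6410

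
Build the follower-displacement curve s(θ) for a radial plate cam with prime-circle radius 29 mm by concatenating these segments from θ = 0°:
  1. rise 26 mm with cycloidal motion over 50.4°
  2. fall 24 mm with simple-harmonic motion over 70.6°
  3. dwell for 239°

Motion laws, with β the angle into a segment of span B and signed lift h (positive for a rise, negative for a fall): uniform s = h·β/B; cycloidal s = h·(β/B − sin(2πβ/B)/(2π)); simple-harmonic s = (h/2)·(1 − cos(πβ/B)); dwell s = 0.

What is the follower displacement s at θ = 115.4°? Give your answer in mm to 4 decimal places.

seg 1 [0°–50.4°] cycloidal, h=26: full span → s += 26 → s = 26.0000
seg 2 [50.4°–121°] simple-harmonic, h=-24: θ=115.4° here. β=65, B=70.6. -24/2·(1 − cos(π·0.9207)) = -23.6293 → s = 2.3707

2.3707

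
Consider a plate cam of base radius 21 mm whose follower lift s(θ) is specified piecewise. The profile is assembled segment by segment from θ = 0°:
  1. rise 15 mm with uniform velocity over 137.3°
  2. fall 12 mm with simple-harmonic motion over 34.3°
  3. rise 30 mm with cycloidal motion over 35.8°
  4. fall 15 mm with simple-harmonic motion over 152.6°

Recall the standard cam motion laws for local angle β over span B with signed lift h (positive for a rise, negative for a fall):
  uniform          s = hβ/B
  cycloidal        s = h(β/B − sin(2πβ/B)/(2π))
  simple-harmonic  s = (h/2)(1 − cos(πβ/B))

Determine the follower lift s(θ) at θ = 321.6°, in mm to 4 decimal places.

seg 1 [0°–137.3°] uniform, h=15: full span → s += 15 → s = 15.0000
seg 2 [137.3°–171.6°] simple-harmonic, h=-12: full span → s += -12 → s = 3.0000
seg 3 [171.6°–207.4°] cycloidal, h=30: full span → s += 30 → s = 33.0000
seg 4 [207.4°–360°] simple-harmonic, h=-15: θ=321.6° here. β=114.2, B=152.6. -15/2·(1 − cos(π·0.7484)) = -12.7759 → s = 20.2241

20.2241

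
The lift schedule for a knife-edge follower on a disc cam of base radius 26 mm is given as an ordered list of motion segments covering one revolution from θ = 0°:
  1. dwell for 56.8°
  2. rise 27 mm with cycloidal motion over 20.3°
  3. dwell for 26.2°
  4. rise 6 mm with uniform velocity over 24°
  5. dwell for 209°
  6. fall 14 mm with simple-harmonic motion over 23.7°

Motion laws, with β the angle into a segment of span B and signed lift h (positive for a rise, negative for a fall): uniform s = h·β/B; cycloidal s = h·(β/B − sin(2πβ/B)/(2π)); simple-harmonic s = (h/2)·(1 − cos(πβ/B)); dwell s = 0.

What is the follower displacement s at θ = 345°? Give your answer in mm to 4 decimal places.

seg 1 [0°–56.8°] dwell: s stays 0.0000
seg 2 [56.8°–77.1°] cycloidal, h=27: full span → s += 27 → s = 27.0000
seg 3 [77.1°–103.3°] dwell: s stays 27.0000
seg 4 [103.3°–127.3°] uniform, h=6: full span → s += 6 → s = 33.0000
seg 5 [127.3°–336.3°] dwell: s stays 33.0000
seg 6 [336.3°–360°] simple-harmonic, h=-14: θ=345° here. β=8.7, B=23.7. -14/2·(1 − cos(π·0.3671)) = -4.1613 → s = 28.8387

28.8387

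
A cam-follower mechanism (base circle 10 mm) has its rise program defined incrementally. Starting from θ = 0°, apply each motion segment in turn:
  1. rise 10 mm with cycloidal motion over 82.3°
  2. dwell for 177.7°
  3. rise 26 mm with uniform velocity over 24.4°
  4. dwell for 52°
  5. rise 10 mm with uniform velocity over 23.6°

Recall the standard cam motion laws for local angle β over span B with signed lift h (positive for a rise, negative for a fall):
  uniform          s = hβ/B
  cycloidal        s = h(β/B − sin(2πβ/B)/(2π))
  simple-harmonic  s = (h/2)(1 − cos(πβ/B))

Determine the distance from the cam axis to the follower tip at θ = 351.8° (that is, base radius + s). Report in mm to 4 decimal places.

seg 1 [0°–82.3°] cycloidal, h=10: full span → s += 10 → s = 10.0000
seg 2 [82.3°–260°] dwell: s stays 10.0000
seg 3 [260°–284.4°] uniform, h=26: full span → s += 26 → s = 36.0000
seg 4 [284.4°–336.4°] dwell: s stays 36.0000
seg 5 [336.4°–360°] uniform, h=10: θ=351.8° here. β=15.4, B=23.6. 10·15.4/23.6 = 6.5254 → s = 42.5254
radial distance = base radius + s = 10 + 42.5254 = 52.5254

52.5254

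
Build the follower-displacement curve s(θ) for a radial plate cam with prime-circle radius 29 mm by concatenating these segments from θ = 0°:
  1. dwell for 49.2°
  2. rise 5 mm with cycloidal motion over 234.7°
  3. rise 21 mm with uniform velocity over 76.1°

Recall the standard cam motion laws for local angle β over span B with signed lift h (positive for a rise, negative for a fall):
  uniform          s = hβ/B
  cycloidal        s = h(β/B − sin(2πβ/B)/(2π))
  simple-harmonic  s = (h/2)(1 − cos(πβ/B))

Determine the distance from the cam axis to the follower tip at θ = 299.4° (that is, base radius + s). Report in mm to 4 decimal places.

seg 1 [0°–49.2°] dwell: s stays 0.0000
seg 2 [49.2°–283.9°] cycloidal, h=5: full span → s += 5 → s = 5.0000
seg 3 [283.9°–360°] uniform, h=21: θ=299.4° here. β=15.5, B=76.1. 21·15.5/76.1 = 4.2773 → s = 9.2773
radial distance = base radius + s = 29 + 9.2773 = 38.2773

38.2773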